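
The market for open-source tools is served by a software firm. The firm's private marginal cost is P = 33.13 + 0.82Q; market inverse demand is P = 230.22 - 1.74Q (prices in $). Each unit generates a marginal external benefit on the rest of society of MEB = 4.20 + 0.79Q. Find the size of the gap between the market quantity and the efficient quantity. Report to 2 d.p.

36.73 units

Market equilibrium (private): 33.13 + 0.82Q = 230.22 - 1.74Q → Q_m = 76.9883.
Social marginal cost = private MC − MEB = 28.93 + 0.03Q.
Set SMC = demand: 28.93 + 0.03Q = 230.22 - 1.74Q → Q* = 113.7232.
Gap = |76.9883 − 113.7232| = 36.7349.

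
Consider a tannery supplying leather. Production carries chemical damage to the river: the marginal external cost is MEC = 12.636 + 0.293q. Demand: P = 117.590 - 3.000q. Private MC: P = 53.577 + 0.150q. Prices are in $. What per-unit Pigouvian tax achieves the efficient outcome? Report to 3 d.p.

Social marginal cost = private MC + MEC = 66.213 + 0.443q.
Set SMC = demand: 66.213 + 0.443q = 117.590 - 3.000q → q* = 14.9222.
The Pigouvian tax equals MEC at q*: 12.636 + 0.293×14.9222 = 17.0082.

tax = $17.008 per unit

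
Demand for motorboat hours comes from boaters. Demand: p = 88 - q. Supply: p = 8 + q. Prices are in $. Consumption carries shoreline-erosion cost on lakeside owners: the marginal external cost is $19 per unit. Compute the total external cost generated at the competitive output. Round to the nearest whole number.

$760

Market equilibrium (private): 8 + q = 88 - q → q_m = 40.0000.
Total external cost = MEC × q_m = 19 × 40.0000 = 760.0000.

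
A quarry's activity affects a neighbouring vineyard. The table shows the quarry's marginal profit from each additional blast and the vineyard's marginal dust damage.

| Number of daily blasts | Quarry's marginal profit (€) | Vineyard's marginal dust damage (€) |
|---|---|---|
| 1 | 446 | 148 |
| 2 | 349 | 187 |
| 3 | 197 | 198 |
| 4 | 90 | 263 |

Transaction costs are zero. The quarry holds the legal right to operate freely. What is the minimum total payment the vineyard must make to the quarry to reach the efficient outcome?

€287

Left alone the quarry would choose level 4 (marginal profit stays positive).
Efficient level: k* = 2 (marginal profit ≥ marginal dust damage through 2).
The vineyard must at least cover the quarry's forgone profit from cutting 4→2: 197 + 90 = 287.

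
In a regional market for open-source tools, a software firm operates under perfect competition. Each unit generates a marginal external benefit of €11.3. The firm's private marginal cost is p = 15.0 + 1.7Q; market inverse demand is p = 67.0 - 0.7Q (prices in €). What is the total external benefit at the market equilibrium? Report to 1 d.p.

Market equilibrium (private): 15.0 + 1.7Q = 67.0 - 0.7Q → Q_m = 21.6667.
Total external benefit = MEB × Q_m = 11.3 × 21.6667 = 244.8337.

€244.8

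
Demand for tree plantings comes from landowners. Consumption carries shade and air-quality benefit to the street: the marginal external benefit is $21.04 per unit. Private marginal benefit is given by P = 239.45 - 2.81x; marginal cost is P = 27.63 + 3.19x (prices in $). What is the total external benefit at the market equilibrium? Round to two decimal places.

Market equilibrium (private): 27.63 + 3.19x = 239.45 - 2.81x → x_m = 35.3033.
Total external benefit = MEB × x_m = 21.04 × 35.3033 = 742.7814.

$742.78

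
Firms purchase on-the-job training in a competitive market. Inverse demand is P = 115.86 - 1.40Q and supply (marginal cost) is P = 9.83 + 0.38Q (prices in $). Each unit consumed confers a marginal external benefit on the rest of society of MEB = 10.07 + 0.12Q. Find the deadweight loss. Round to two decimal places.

Market equilibrium (private): 9.83 + 0.38Q = 115.86 - 1.40Q → Q_m = 59.5674.
Social marginal benefit = demand + MEB = 125.93 - 1.28Q.
Set SMB = MC: 125.93 - 1.28Q = 9.83 + 0.38Q → Q* = 69.9398.
The welfare-loss triangle has base |Q_m − Q*| and height MEB(Q_m) (the vertical gap between SMB and MC is zero at Q* and MEB at Q_m).
DWL = ½ × 10.3724 × 17.2181 = 89.2965.

DWL = $89.30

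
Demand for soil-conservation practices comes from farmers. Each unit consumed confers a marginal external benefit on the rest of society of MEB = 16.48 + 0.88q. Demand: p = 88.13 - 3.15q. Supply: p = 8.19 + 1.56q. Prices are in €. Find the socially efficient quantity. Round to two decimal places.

q* = 25.17

Social marginal benefit = demand + MEB = 104.61 - 2.27q.
Set SMB = MC: 104.61 - 2.27q = 8.19 + 1.56q → q* = 25.1749.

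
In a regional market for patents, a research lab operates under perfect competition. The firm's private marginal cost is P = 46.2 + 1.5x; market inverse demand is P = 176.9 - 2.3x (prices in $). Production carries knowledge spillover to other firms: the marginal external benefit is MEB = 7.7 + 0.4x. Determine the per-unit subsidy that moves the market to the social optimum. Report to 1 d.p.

Social marginal cost = private MC − MEB = 38.5 + 1.1x.
Set SMC = demand: 38.5 + 1.1x = 176.9 - 2.3x → x* = 40.7059.
The Pigouvian subsidy equals MEB at x*: 7.7 + 0.4×40.7059 = 23.9824.

subsidy = $24.0 per unit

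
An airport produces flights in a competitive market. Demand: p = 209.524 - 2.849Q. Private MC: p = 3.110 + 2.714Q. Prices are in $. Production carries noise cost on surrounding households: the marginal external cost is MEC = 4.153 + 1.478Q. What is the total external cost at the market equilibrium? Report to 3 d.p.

Market equilibrium (private): 3.110 + 2.714Q = 209.524 - 2.849Q → Q_m = 37.1048.
Total external cost = ∫₀^{Q_m} (4.153 + 1.478Q) dQ = 4.153×37.1048 + ½×1.478×37.1048² = 1171.5264.

$1171.526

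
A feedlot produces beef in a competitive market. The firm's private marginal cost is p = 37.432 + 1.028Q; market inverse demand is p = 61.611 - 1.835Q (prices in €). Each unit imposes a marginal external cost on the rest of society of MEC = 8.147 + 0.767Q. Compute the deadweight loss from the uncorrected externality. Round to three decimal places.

Market equilibrium (private): 37.432 + 1.028Q = 61.611 - 1.835Q → Q_m = 8.4453.
Social marginal cost = private MC + MEC = 45.579 + 1.795Q.
Set SMC = demand: 45.579 + 1.795Q = 61.611 - 1.835Q → Q* = 4.4165.
The loss is the area between SMC and demand from Q* to Q_m; with linear curves that's a triangle of height MEC(Q_m).
DWL = ½ × 4.0288 × 14.6246 = 29.4598.

DWL = €29.460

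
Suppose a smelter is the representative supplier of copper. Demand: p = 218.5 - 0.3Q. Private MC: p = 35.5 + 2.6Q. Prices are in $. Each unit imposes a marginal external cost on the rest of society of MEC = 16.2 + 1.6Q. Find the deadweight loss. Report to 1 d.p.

DWL = $1525.3

Market equilibrium (private): 35.5 + 2.6Q = 218.5 - 0.3Q → Q_m = 63.1034.
Social marginal cost = private MC + MEC = 51.7 + 4.2Q.
Set SMC = demand: 51.7 + 4.2Q = 218.5 - 0.3Q → Q* = 37.0667.
The loss is the area between SMC and demand from Q* to Q_m; with linear curves that's a triangle of height MEC(Q_m).
DWL = ½ × 26.0367 × 117.1655 = 1525.3015.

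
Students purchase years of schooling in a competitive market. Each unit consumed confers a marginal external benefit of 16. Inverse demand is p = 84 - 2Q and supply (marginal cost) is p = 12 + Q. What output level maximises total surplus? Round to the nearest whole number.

Q* = 29

Social marginal benefit = demand + MEB = 100 - 2Q.
Set SMB = MC: 100 - 2Q = 12 + Q → Q* = 29.3333.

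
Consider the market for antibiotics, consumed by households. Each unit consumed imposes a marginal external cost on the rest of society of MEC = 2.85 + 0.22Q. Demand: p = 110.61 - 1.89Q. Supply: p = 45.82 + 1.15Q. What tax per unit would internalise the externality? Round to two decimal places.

Social marginal benefit = demand − MEC = 107.76 - 2.11Q.
Set SMB = MC: 107.76 - 2.11Q = 45.82 + 1.15Q → Q* = 19.0000.
The Pigouvian tax equals MEC at Q*: 2.85 + 0.22×19.0000 = 7.0300.

tax = 7.03 per unit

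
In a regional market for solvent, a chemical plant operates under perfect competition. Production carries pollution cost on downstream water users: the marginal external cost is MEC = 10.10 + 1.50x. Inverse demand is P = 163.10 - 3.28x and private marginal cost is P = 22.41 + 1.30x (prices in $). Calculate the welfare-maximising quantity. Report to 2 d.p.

x* = 21.48

Social marginal cost = private MC + MEC = 32.51 + 2.80x.
Set SMC = demand: 32.51 + 2.80x = 163.10 - 3.28x → x* = 21.4786.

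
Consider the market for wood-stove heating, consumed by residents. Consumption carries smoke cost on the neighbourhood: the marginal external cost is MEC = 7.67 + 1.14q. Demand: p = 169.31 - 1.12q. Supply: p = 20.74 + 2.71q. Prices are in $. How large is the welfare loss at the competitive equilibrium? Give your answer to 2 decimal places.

DWL = $270.90

Market equilibrium (private): 20.74 + 2.71q = 169.31 - 1.12q → q_m = 38.7911.
Social marginal benefit = demand − MEC = 161.64 - 2.26q.
Set SMB = MC: 161.64 - 2.26q = 20.74 + 2.71q → q* = 28.3501.
The welfare-loss triangle has base |q_m − q*| and height MEC(q_m) (the vertical gap between SMB and MC is zero at q* and MEC at q_m).
DWL = ½ × 10.4410 × 51.8919 = 270.9017.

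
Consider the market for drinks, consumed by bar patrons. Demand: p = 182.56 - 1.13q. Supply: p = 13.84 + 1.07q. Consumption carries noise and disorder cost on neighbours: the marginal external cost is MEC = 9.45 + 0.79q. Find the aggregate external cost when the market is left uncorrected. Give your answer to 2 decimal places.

Market equilibrium (private): 13.84 + 1.07q = 182.56 - 1.13q → q_m = 76.6909.
Total external cost = ∫₀^{q_m} (9.45 + 0.79q) dq = 9.45×76.6909 + ½×0.79×76.6909² = 3047.9192.

3047.92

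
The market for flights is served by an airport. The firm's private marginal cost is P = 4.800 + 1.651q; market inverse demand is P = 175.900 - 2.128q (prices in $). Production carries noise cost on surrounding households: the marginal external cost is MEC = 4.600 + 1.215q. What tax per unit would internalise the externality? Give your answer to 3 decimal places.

Social marginal cost = private MC + MEC = 9.400 + 2.866q.
Set SMC = demand: 9.400 + 2.866q = 175.900 - 2.128q → q* = 33.3400.
The Pigouvian tax equals MEC at q*: 4.600 + 1.215×33.3400 = 45.1081.

tax = $45.108 per unit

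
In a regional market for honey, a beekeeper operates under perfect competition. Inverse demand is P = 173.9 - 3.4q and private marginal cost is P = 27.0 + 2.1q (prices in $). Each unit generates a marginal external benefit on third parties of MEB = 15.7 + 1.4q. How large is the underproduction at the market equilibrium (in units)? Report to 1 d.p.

12.9 units

Market equilibrium (private): 27.0 + 2.1q = 173.9 - 3.4q → q_m = 26.7091.
Social marginal cost = private MC − MEB = 11.3 + 0.7q.
Set SMC = demand: 11.3 + 0.7q = 173.9 - 3.4q → q* = 39.6585.
Gap = |26.7091 − 39.6585| = 12.9494.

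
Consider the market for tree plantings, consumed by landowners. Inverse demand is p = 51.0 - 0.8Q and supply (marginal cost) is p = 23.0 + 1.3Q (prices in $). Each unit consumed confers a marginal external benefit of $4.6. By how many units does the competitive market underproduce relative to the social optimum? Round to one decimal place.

2.2 units

Market equilibrium (private): 23.0 + 1.3Q = 51.0 - 0.8Q → Q_m = 13.3333.
Social marginal benefit = demand + MEB = 55.6 - 0.8Q.
Set SMB = MC: 55.6 - 0.8Q = 23.0 + 1.3Q → Q* = 15.5238.
Gap = |13.3333 − 15.5238| = 2.1905.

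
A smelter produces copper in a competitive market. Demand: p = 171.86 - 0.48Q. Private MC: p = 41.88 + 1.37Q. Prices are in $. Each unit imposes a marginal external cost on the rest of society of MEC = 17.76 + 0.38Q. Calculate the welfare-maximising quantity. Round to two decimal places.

Q* = 50.32

Social marginal cost = private MC + MEC = 59.64 + 1.75Q.
Set SMC = demand: 59.64 + 1.75Q = 171.86 - 0.48Q → Q* = 50.3229.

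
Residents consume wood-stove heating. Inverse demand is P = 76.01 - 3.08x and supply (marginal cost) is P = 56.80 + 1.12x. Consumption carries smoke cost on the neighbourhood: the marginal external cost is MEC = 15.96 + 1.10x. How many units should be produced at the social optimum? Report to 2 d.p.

Social marginal benefit = demand − MEC = 60.05 - 4.18x.
Set SMB = MC: 60.05 - 4.18x = 56.80 + 1.12x → x* = 0.6132.

x* = 0.61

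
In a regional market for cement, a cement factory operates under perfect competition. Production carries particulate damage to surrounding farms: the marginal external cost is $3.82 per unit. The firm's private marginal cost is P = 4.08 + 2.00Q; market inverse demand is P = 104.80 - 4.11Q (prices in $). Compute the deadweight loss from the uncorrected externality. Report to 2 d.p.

DWL = $1.19

Market equilibrium (private): 4.08 + 2.00Q = 104.80 - 4.11Q → Q_m = 16.4845.
Social marginal cost = private MC + MEC = 7.90 + 2.00Q.
Set SMC = demand: 7.90 + 2.00Q = 104.80 - 4.11Q → Q* = 15.8592.
The welfare-loss triangle has base |Q_m − Q*| and height MEC(Q_m) (the vertical gap between SMC and demand is zero at Q* and MEC at Q_m).
DWL = ½ × 0.6253 × 3.8200 = 1.1943.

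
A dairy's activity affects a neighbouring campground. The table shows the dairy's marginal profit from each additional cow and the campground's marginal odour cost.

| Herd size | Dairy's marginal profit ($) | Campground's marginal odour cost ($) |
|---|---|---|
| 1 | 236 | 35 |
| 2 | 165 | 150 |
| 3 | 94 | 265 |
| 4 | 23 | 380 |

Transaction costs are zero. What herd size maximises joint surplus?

Bargaining reaches the level where marginal profit last exceeds marginal odour cost.
That holds through level 2 (165 ≥ 150) but not at 3 (94 < 265).

2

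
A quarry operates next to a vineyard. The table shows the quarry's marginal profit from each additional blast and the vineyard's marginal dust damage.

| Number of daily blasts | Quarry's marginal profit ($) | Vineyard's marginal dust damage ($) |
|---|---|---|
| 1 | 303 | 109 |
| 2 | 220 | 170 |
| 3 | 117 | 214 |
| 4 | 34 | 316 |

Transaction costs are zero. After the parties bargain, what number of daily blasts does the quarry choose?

Bargaining reaches the level where marginal profit last exceeds marginal dust damage.
That holds through level 2 (220 ≥ 170) but not at 3 (117 < 214).

2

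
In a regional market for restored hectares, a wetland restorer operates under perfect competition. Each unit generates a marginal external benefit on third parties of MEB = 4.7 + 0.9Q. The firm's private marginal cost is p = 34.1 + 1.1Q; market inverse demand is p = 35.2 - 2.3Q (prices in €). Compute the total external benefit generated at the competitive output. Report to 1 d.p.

Market equilibrium (private): 34.1 + 1.1Q = 35.2 - 2.3Q → Q_m = 0.3235.
Total external benefit = ∫₀^{Q_m} (4.7 + 0.9Q) dQ = 4.7×0.3235 + ½×0.9×0.3235² = 1.5675.

€1.6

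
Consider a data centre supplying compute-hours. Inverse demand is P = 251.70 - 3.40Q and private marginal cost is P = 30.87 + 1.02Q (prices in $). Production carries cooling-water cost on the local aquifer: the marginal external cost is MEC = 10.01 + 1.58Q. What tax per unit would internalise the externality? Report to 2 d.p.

Social marginal cost = private MC + MEC = 40.88 + 2.60Q.
Set SMC = demand: 40.88 + 2.60Q = 251.70 - 3.40Q → Q* = 35.1367.
The Pigouvian tax equals MEC at Q*: 10.01 + 1.58×35.1367 = 65.5260.

tax = $65.53 per unit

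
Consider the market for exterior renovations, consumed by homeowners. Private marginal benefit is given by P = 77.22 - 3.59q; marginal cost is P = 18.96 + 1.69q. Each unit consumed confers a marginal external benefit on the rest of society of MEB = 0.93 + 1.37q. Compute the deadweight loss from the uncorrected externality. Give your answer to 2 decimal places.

DWL = 32.93

Market equilibrium (private): 18.96 + 1.69q = 77.22 - 3.59q → q_m = 11.0341.
Social marginal benefit = demand + MEB = 78.15 - 2.22q.
Set SMB = MC: 78.15 - 2.22q = 18.96 + 1.69q → q* = 15.1381.
The loss is the area between SMB and MC from q* to q_m; with linear curves that's a triangle of height MEB(q_m).
DWL = ½ × 4.1040 × 16.0467 = 32.9278.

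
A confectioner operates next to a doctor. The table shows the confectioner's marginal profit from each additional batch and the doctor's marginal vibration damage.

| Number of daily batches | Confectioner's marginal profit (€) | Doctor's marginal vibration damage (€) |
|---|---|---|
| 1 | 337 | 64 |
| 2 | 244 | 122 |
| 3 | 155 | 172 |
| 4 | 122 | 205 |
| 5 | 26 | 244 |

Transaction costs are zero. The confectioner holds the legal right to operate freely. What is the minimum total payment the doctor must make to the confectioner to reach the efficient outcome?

Left alone the confectioner would choose level 5 (marginal profit stays positive).
Efficient level: k* = 2 (marginal profit ≥ marginal vibration damage through 2).
The doctor must at least cover the confectioner's forgone profit from cutting 5→2: 155 + 122 + 26 = 303.

€303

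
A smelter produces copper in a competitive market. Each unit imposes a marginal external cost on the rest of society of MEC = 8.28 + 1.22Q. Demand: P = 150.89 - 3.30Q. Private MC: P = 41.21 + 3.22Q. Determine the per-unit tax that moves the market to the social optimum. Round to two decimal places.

Social marginal cost = private MC + MEC = 49.49 + 4.44Q.
Set SMC = demand: 49.49 + 4.44Q = 150.89 - 3.30Q → Q* = 13.1008.
The Pigouvian tax equals MEC at Q*: 8.28 + 1.22×13.1008 = 24.2630.

tax = 24.26 per unit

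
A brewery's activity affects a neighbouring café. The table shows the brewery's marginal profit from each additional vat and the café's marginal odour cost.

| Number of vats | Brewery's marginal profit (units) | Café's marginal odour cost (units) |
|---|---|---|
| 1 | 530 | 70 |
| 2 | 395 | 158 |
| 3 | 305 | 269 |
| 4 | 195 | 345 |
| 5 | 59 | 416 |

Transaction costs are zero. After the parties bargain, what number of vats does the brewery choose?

3

Bargaining reaches the level where marginal profit last exceeds marginal odour cost.
That holds through level 3 (305 ≥ 269) but not at 4 (195 < 345).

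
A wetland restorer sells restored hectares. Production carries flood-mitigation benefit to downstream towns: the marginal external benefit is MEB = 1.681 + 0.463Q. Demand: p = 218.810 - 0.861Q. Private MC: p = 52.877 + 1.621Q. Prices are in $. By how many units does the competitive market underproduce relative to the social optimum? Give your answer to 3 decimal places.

16.164 units

Market equilibrium (private): 52.877 + 1.621Q = 218.810 - 0.861Q → Q_m = 66.8546.
Social marginal cost = private MC − MEB = 51.196 + 1.158Q.
Set SMC = demand: 51.196 + 1.158Q = 218.810 - 0.861Q → Q* = 83.0183.
Gap = |66.8546 − 83.0183| = 16.1637.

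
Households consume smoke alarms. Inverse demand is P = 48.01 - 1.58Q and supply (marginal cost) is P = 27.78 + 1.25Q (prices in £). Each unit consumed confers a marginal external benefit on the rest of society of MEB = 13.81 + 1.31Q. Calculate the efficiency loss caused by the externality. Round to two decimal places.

DWL = £176.66

Market equilibrium (private): 27.78 + 1.25Q = 48.01 - 1.58Q → Q_m = 7.1484.
Social marginal benefit = demand + MEB = 61.82 - 0.27Q.
Set SMB = MC: 61.82 - 0.27Q = 27.78 + 1.25Q → Q* = 22.3947.
Height of the DWL triangle at Q_m is SMB(Q_m) − MC(Q_m) = MEB(Q_m) = 23.1744.
DWL = ½ × 15.2463 × 23.1744 = 176.6619.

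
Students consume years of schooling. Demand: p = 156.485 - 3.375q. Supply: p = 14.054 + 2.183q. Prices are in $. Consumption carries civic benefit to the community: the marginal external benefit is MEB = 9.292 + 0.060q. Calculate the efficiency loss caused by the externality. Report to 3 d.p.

Market equilibrium (private): 14.054 + 2.183q = 156.485 - 3.375q → q_m = 25.6263.
Social marginal benefit = demand + MEB = 165.777 - 3.315q.
Set SMB = MC: 165.777 - 3.315q = 14.054 + 2.183q → q* = 27.5960.
Between q* and q_m the wedge SMB − MC runs linearly from 0 to MEB(q_m), so the loss is a triangle.
DWL = ½ × 1.9697 × 10.8296 = 10.6655.

DWL = $10.666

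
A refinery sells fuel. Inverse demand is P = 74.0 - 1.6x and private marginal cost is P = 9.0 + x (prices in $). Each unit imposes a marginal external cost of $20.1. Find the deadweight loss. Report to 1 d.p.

DWL = $77.7

Market equilibrium (private): 9.0 + x = 74.0 - 1.6x → x_m = 25.0000.
Social marginal cost = private MC + MEC = 29.1 + x.
Set SMC = demand: 29.1 + x = 74.0 - 1.6x → x* = 17.2692.
Height of the DWL triangle at x_m is SMC(x_m) − demand(x_m) = MEC(x_m) = 20.1000.
DWL = ½ × 7.7308 × 20.1000 = 77.6945.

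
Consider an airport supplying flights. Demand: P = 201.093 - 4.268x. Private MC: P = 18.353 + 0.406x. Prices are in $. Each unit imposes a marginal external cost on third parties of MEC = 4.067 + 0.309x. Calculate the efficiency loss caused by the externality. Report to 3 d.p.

DWL = $26.165

Market equilibrium (private): 18.353 + 0.406x = 201.093 - 4.268x → x_m = 39.0971.
Social marginal cost = private MC + MEC = 22.420 + 0.715x.
Set SMC = demand: 22.420 + 0.715x = 201.093 - 4.268x → x* = 35.8565.
The loss is the area between SMC and demand from x* to x_m; with linear curves that's a triangle of height MEC(x_m).
DWL = ½ × 3.2406 × 16.1480 = 26.1646.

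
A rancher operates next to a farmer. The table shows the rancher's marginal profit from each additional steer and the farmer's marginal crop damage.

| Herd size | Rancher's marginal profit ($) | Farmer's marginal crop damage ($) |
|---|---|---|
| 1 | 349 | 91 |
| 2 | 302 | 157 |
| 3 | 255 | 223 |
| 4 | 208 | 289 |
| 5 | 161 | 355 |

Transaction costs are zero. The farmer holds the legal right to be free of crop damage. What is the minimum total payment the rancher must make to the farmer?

Efficient level: marginal profit ≥ marginal crop damage through level 3, so k* = 3.
With the farmer holding the right, the rancher must at least compensate total damage at k*: 91 + 157 + 223 = 471.

$471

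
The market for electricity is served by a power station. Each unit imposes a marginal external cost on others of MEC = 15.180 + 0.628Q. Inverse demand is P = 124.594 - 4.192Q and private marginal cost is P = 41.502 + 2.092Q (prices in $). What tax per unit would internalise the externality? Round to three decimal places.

tax = $21.350 per unit

Social marginal cost = private MC + MEC = 56.682 + 2.720Q.
Set SMC = demand: 56.682 + 2.720Q = 124.594 - 4.192Q → Q* = 9.8252.
The Pigouvian tax equals MEC at Q*: 15.180 + 0.628×9.8252 = 21.3502.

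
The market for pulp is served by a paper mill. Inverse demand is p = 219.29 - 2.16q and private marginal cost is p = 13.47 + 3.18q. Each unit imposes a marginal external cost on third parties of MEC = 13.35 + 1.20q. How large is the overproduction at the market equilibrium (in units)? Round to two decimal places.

Market equilibrium (private): 13.47 + 3.18q = 219.29 - 2.16q → q_m = 38.5431.
Social marginal cost = private MC + MEC = 26.82 + 4.38q.
Set SMC = demand: 26.82 + 4.38q = 219.29 - 2.16q → q* = 29.4297.
Gap = |38.5431 − 29.4297| = 9.1134.

9.11 units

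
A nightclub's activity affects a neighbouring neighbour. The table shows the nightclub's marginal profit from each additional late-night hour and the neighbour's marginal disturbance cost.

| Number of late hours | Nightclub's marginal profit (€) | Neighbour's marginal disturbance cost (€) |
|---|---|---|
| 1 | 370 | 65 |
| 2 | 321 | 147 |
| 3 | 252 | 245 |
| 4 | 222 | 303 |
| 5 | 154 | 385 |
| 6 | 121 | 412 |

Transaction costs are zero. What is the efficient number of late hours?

3

Bargaining reaches the level where marginal profit last exceeds marginal disturbance cost.
That holds through level 3 (252 ≥ 245) but not at 4 (222 < 303).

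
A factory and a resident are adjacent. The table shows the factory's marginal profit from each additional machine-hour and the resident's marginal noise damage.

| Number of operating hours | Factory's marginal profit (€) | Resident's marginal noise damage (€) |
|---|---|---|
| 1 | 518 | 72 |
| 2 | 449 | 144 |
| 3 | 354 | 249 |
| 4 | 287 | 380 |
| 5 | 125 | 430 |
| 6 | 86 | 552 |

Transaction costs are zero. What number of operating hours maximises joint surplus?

Bargaining reaches the level where marginal profit last exceeds marginal noise damage.
That holds through level 3 (354 ≥ 249) but not at 4 (287 < 380).

3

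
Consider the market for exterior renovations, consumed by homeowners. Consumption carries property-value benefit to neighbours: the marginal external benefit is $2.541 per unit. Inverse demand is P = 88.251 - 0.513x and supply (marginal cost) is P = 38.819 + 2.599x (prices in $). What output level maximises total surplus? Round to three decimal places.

Social marginal benefit = demand + MEB = 90.792 - 0.513x.
Set SMB = MC: 90.792 - 0.513x = 38.819 + 2.599x → x* = 16.7008.

x* = 16.701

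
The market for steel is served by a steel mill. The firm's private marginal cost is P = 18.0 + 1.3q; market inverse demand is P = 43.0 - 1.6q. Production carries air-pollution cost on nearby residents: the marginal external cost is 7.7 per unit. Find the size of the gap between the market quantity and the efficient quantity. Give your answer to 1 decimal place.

2.7 units

Market equilibrium (private): 18.0 + 1.3q = 43.0 - 1.6q → q_m = 8.6207.
Social marginal cost = private MC + MEC = 25.7 + 1.3q.
Set SMC = demand: 25.7 + 1.3q = 43.0 - 1.6q → q* = 5.9655.
Gap = |8.6207 − 5.9655| = 2.6552.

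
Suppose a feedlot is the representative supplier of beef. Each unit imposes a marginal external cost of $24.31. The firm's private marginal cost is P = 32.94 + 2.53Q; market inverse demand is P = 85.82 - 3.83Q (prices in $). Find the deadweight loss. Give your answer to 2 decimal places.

Market equilibrium (private): 32.94 + 2.53Q = 85.82 - 3.83Q → Q_m = 8.3145.
Social marginal cost = private MC + MEC = 57.25 + 2.53Q.
Set SMC = demand: 57.25 + 2.53Q = 85.82 - 3.83Q → Q* = 4.4921.
The loss is the area between SMC and demand from Q* to Q_m; with linear curves that's a triangle of height MEC(Q_m).
DWL = ½ × 3.8224 × 24.3100 = 46.4613.

DWL = $46.46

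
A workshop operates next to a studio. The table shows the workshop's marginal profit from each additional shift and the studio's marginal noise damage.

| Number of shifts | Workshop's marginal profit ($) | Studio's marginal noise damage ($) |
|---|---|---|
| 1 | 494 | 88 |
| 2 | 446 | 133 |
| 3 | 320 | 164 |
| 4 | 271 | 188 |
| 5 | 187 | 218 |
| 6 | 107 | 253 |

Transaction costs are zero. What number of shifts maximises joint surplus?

4

Bargaining reaches the level where marginal profit last exceeds marginal noise damage.
That holds through level 4 (271 ≥ 188) but not at 5 (187 < 218).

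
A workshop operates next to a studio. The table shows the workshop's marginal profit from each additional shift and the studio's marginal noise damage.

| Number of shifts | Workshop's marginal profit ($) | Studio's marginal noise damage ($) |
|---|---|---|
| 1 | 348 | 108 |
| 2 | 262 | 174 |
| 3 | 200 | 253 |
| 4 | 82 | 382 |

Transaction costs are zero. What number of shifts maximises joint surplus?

Bargaining reaches the level where marginal profit last exceeds marginal noise damage.
That holds through level 2 (262 ≥ 174) but not at 3 (200 < 253).

2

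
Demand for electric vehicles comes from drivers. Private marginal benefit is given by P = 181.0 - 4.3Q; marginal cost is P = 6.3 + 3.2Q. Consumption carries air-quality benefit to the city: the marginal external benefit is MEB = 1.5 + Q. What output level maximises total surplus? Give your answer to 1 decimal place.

Q* = 27.1

Social marginal benefit = demand + MEB = 182.5 - 3.3Q.
Set SMB = MC: 182.5 - 3.3Q = 6.3 + 3.2Q → Q* = 27.1077.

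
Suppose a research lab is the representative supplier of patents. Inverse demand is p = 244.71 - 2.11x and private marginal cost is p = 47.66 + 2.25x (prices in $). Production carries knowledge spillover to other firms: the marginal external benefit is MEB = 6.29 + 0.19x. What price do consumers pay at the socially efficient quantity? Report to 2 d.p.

Social marginal cost = private MC − MEB = 41.37 + 2.06x.
Set SMC = demand: 41.37 + 2.06x = 244.71 - 2.11x → x* = 48.7626.
Consumer price on the demand curve at x*: 244.71 − 2.11×48.7626 = 141.8209.

P = $141.82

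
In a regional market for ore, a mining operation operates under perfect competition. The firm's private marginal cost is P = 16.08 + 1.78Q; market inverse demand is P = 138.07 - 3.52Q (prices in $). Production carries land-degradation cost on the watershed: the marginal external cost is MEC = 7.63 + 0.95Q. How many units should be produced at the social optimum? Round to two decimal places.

Q* = 18.30

Social marginal cost = private MC + MEC = 23.71 + 2.73Q.
Set SMC = demand: 23.71 + 2.73Q = 138.07 - 3.52Q → Q* = 18.2976.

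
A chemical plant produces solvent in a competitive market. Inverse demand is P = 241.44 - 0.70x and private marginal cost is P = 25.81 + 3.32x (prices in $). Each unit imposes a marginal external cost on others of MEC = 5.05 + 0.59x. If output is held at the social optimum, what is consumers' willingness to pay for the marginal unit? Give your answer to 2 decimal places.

P = $209.46

Social marginal cost = private MC + MEC = 30.86 + 3.91x.
Set SMC = demand: 30.86 + 3.91x = 241.44 - 0.70x → x* = 45.6790.
Consumer price on the demand curve at x*: 241.44 − 0.70×45.6790 = 209.4647.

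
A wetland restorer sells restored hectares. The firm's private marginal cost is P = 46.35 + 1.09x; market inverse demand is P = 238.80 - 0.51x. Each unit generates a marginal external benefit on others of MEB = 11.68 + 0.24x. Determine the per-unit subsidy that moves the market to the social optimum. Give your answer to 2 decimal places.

Social marginal cost = private MC − MEB = 34.67 + 0.85x.
Set SMC = demand: 34.67 + 0.85x = 238.80 - 0.51x → x* = 150.0956.
The Pigouvian subsidy equals MEB at x*: 11.68 + 0.24×150.0956 = 47.7029.

subsidy = 47.70 per unit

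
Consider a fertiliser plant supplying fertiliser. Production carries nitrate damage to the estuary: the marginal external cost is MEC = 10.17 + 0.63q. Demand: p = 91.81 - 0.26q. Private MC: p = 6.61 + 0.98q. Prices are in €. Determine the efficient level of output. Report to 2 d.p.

q* = 40.12

Social marginal cost = private MC + MEC = 16.78 + 1.61q.
Set SMC = demand: 16.78 + 1.61q = 91.81 - 0.26q → q* = 40.1230.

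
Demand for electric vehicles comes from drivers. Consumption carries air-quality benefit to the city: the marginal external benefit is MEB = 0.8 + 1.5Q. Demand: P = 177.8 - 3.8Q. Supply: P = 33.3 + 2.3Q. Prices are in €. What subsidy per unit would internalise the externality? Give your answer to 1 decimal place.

Social marginal benefit = demand + MEB = 178.6 - 2.3Q.
Set SMB = MC: 178.6 - 2.3Q = 33.3 + 2.3Q → Q* = 31.5870.
The Pigouvian subsidy equals MEB at Q*: 0.8 + 1.5×31.5870 = 48.1805.

subsidy = €48.2 per unit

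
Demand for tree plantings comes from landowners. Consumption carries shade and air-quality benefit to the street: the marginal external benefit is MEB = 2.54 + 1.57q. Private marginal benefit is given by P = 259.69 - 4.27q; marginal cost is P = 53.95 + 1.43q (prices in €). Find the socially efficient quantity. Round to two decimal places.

q* = 50.43

Social marginal benefit = demand + MEB = 262.23 - 2.70q.
Set SMB = MC: 262.23 - 2.70q = 53.95 + 1.43q → q* = 50.4310.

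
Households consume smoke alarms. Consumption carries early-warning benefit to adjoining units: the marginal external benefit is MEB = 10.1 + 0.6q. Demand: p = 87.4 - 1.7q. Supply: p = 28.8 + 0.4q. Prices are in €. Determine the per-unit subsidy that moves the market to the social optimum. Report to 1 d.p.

Social marginal benefit = demand + MEB = 97.5 - 1.1q.
Set SMB = MC: 97.5 - 1.1q = 28.8 + 0.4q → q* = 45.8000.
The Pigouvian subsidy equals MEB at q*: 10.1 + 0.6×45.8000 = 37.5800.

subsidy = €37.6 per unit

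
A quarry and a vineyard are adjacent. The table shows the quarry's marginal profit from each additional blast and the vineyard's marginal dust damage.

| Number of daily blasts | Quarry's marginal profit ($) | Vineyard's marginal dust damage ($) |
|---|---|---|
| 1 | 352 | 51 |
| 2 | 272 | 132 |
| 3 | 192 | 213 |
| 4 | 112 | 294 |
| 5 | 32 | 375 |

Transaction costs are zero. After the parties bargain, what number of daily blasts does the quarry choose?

2

Bargaining reaches the level where marginal profit last exceeds marginal dust damage.
That holds through level 2 (272 ≥ 132) but not at 3 (192 < 213).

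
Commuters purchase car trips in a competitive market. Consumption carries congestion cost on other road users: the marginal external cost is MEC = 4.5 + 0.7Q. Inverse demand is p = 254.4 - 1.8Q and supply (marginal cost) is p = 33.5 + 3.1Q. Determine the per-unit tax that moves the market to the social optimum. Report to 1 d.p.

tax = 31.6 per unit

Social marginal benefit = demand − MEC = 249.9 - 2.5Q.
Set SMB = MC: 249.9 - 2.5Q = 33.5 + 3.1Q → Q* = 38.6429.
The Pigouvian tax equals MEC at Q*: 4.5 + 0.7×38.6429 = 31.5500.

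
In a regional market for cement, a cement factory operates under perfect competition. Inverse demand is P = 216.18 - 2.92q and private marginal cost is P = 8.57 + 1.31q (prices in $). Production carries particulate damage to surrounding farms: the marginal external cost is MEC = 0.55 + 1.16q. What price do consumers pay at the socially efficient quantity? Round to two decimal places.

Social marginal cost = private MC + MEC = 9.12 + 2.47q.
Set SMC = demand: 9.12 + 2.47q = 216.18 - 2.92q → q* = 38.4156.
Consumer price on the demand curve at q*: 216.18 − 2.92×38.4156 = 104.0064.

P = $104.01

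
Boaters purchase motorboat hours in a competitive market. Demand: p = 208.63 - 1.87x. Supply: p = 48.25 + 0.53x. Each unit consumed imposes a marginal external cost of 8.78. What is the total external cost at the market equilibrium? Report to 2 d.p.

586.72

Market equilibrium (private): 48.25 + 0.53x = 208.63 - 1.87x → x_m = 66.8250.
Total external cost = MEC × x_m = 8.78 × 66.8250 = 586.7235.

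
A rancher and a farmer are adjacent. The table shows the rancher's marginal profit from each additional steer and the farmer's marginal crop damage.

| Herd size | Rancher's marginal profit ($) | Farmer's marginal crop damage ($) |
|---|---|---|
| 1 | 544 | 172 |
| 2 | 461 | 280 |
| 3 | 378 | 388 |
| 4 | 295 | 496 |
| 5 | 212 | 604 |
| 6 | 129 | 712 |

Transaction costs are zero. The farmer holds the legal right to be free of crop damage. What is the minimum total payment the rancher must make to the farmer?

$452

Efficient level: marginal profit ≥ marginal crop damage through level 2, so k* = 2.
With the farmer holding the right, the rancher must at least compensate total damage at k*: 172 + 280 = 452.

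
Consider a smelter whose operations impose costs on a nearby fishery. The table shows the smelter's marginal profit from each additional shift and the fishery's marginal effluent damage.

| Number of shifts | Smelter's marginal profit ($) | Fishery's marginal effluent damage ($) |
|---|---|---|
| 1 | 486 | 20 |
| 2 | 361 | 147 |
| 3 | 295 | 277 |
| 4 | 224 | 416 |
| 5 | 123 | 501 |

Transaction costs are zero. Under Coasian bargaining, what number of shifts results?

Bargaining reaches the level where marginal profit last exceeds marginal effluent damage.
That holds through level 3 (295 ≥ 277) but not at 4 (224 < 416).

3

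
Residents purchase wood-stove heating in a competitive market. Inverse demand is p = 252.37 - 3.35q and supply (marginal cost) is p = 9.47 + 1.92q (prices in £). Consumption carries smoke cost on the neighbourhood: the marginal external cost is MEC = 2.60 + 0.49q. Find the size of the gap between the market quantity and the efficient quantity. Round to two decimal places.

Market equilibrium (private): 9.47 + 1.92q = 252.37 - 3.35q → q_m = 46.0911.
Social marginal benefit = demand − MEC = 249.77 - 3.84q.
Set SMB = MC: 249.77 - 3.84q = 9.47 + 1.92q → q* = 41.7188.
Gap = |46.0911 − 41.7188| = 4.3723.

4.37 units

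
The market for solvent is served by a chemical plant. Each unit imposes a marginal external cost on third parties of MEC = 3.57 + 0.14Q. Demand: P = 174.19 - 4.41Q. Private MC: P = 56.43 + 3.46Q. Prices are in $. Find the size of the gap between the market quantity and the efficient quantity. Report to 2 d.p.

0.71 units

Market equilibrium (private): 56.43 + 3.46Q = 174.19 - 4.41Q → Q_m = 14.9632.
Social marginal cost = private MC + MEC = 60.00 + 3.60Q.
Set SMC = demand: 60.00 + 3.60Q = 174.19 - 4.41Q → Q* = 14.2559.
Gap = |14.9632 − 14.2559| = 0.7073.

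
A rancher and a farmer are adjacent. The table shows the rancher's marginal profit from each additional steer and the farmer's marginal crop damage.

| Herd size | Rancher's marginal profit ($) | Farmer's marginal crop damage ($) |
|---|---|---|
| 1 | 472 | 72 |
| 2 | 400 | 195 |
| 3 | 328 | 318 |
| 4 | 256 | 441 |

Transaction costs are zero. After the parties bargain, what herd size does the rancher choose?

Bargaining reaches the level where marginal profit last exceeds marginal crop damage.
That holds through level 3 (328 ≥ 318) but not at 4 (256 < 441).

3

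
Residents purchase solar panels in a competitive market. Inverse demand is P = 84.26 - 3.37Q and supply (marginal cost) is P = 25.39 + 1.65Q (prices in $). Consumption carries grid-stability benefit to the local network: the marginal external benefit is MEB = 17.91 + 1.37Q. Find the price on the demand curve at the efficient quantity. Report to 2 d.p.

Social marginal benefit = demand + MEB = 102.17 - 2.00Q.
Set SMB = MC: 102.17 - 2.00Q = 25.39 + 1.65Q → Q* = 21.0356.
Consumer price on the demand curve at Q*: 84.26 − 3.37×21.0356 = 13.3700.

P = $13.37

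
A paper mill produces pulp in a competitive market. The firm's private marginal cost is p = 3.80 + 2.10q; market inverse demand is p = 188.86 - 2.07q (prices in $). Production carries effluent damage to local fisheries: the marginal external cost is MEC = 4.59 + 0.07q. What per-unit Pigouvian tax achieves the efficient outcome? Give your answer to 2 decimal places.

tax = $7.57 per unit

Social marginal cost = private MC + MEC = 8.39 + 2.17q.
Set SMC = demand: 8.39 + 2.17q = 188.86 - 2.07q → q* = 42.5637.
The Pigouvian tax equals MEC at q*: 4.59 + 0.07×42.5637 = 7.5695.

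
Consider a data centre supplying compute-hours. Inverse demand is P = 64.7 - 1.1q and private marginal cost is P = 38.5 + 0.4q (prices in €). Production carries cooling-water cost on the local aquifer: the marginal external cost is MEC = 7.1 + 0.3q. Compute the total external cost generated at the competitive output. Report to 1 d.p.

€169.8

Market equilibrium (private): 38.5 + 0.4q = 64.7 - 1.1q → q_m = 17.4667.
Total external cost = ∫₀^{q_m} (7.1 + 0.3q) dq = 7.1×17.4667 + ½×0.3×17.4667² = 169.7764.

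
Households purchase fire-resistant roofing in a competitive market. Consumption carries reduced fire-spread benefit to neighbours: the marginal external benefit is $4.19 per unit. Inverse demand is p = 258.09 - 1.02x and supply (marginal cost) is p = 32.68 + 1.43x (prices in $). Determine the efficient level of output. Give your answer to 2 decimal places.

Social marginal benefit = demand + MEB = 262.28 - 1.02x.
Set SMB = MC: 262.28 - 1.02x = 32.68 + 1.43x → x* = 93.7143.

x* = 93.71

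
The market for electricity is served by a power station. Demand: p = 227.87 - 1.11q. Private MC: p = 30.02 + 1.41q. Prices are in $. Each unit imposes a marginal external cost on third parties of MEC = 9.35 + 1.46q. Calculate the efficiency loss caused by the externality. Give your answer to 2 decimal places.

DWL = $1930.95

Market equilibrium (private): 30.02 + 1.41q = 227.87 - 1.11q → q_m = 78.5119.
Social marginal cost = private MC + MEC = 39.37 + 2.87q.
Set SMC = demand: 39.37 + 2.87q = 227.87 - 1.11q → q* = 47.3618.
Height of the DWL triangle at q_m is SMC(q_m) − demand(q_m) = MEC(q_m) = 123.9774.
DWL = ½ × 31.1501 × 123.9774 = 1930.9542.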